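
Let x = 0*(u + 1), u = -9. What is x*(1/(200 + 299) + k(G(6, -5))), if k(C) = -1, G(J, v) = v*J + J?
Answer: 0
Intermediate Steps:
G(J, v) = J + J*v (G(J, v) = J*v + J = J + J*v)
x = 0 (x = 0*(-9 + 1) = 0*(-8) = 0)
x*(1/(200 + 299) + k(G(6, -5))) = 0*(1/(200 + 299) - 1) = 0*(1/499 - 1) = 0*(-498/499) = 0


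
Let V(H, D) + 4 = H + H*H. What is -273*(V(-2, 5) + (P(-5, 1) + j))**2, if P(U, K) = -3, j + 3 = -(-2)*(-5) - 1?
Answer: -98553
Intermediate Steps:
V(H, D) = -4 + H + H**2 (V(H, D) = -4 + (H + H*H) = -4 + (H + H**2) = -4 + H + H**2)
j = -14 (j = -3 + (-(-2)*(-5) - 1) = -3 + (-2*5 - 1) = -3 + (-10 - 1) = -3 - 11 = -14)
-273*(V(-2, 5) + (P(-5, 1) + j))**2 = -273*((-4 - 2 + (-2)**2) + (-3 - 14))**2 = -273*((-4 - 2 + 4) - 17)**2 = -273*(-2 - 17)**2 = -273*(-19)**2 = -273*361 = -98553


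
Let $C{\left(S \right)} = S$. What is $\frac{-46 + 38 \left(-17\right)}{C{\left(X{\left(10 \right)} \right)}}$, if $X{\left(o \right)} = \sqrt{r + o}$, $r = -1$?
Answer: $- \frac{692}{3} \approx -230.67$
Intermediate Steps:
$X{\left(o \right)} = \sqrt{-1 + o}$
$\frac{-46 + 38 \left(-17\right)}{C{\left(X{\left(10 \right)} \right)}} = \frac{-46 + 38 \left(-17\right)}{\sqrt{-1 + 10}} = \frac{-46 - 646}{\sqrt{9}} = - \frac{692}{3}$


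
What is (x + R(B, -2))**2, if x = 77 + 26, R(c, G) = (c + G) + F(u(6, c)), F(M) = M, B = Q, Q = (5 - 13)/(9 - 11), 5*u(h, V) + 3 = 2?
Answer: 274576/25 ≈ 10983.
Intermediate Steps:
u(h, V) = -1/5 (u(h, V) = -3/5 + (1/5)*2 = -3/5 + 2/5 = -1/5)
Q = 4 (Q = -8/(-2) = -8*(-1/2) = 4)
B = 4
R(c, G) = -1/5 + G + c (R(c, G) = (c + G) - 1/5 = (G + c) - 1/5 = -1/5 + G + c)
x = 103
(x + R(B, -2))**2 = (103 + (-1/5 - 2 + 4))**2 = (103 + 9/5)**2 = (524/5)**2 = 274576/25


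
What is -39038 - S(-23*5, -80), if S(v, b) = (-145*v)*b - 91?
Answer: 1295053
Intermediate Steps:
S(v, b) = -91 - 145*b*v (S(v, b) = -145*b*v - 91 = -91 - 145*b*v)
-39038 - S(-23*5, -80) = -39038 - (-91 - 145*(-80)*(-23*5)) = -39038 - (-91 - 145*(-80)*(-115)) = -39038 - (-91 - 1334000) = -39038 - 1*(-1334091) = -39038 + 1334091 = 1295053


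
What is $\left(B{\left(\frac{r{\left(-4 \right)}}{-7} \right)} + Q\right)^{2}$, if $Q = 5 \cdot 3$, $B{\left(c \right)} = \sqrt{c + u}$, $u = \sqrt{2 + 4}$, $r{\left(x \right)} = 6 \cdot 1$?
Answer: $\frac{\left(105 + \sqrt{7} \sqrt{-6 + 7 \sqrt{6}}\right)^{2}}{49} \approx 264.45$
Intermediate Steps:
$r{\left(x \right)} = 6$
$u = \sqrt{6} \approx 2.4495$
$B{\left(c \right)} = \sqrt{c + \sqrt{6}}$
$Q = 15$
$\left(B{\left(\frac{r{\left(-4 \right)}}{-7} \right)} + Q\right)^{2} = \left(\sqrt{\frac{6}{-7} + \sqrt{6}} + 15\right)^{2} = \left(\sqrt{6 \left(- \frac{1}{7}\right) + \sqrt{6}} + 15\right)^{2} = \left(\sqrt{- \frac{6}{7} + \sqrt{6}} + 15\right)^{2} = \left(15 + \sqrt{- \frac{6}{7} + \sqrt{6}}\right)^{2}$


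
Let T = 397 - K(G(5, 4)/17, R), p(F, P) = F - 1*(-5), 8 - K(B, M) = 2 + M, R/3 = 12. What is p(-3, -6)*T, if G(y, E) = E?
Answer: 854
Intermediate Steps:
R = 36 (R = 3*12 = 36)
K(B, M) = 6 - M (K(B, M) = 8 - (2 + M) = 8 + (-2 - M) = 6 - M)
p(F, P) = 5 + F (p(F, P) = F + 5 = 5 + F)
T = 427 (T = 397 - (6 - 1*36) = 397 - (6 - 36) = 397 - 1*(-30) = 397 + 30 = 427)
p(-3, -6)*T = (5 - 3)*427 = 2*427 = 854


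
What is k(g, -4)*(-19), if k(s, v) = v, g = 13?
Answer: 76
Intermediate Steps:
k(g, -4)*(-19) = -4*(-19) = 76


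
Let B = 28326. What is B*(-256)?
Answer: -7251456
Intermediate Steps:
B*(-256) = 28326*(-256) = -7251456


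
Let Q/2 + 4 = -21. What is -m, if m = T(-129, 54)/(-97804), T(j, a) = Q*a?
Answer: -675/24451 ≈ -0.027606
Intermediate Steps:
Q = -50 (Q = -8 + 2*(-21) = -8 - 42 = -50)
T(j, a) = -50*a
m = 675/24451 (m = -50*54/(-97804) = -2700*(-1/97804) = 675/24451 ≈ 0.027606)
-m = -1*675/24451 = -675/24451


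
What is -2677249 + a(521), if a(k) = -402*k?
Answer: -2886691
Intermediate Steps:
-2677249 + a(521) = -2677249 - 402*521 = -2677249 - 209442 = -2886691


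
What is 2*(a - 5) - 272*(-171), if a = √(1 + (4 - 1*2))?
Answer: 46502 + 2*√3 ≈ 46505.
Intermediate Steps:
a = √3 (a = √(1 + (4 - 2)) = √(1 + 2) = √3 ≈ 1.7320)
2*(a - 5) - 272*(-171) = 2*(√3 - 5) - 272*(-171) = 2*(-5 + √3) + 46512 = (-10 + 2*√3) + 46512 = 46502 + 2*√3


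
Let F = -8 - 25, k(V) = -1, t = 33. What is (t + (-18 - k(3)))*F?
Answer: -528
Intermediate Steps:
F = -33
(t + (-18 - k(3)))*F = (33 + (-18 - 1*(-1)))*(-33) = (33 + (-18 + 1))*(-33) = (33 - 17)*(-33) = 16*(-33) = -528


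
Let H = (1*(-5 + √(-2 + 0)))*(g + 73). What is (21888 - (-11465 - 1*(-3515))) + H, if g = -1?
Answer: 29478 + 72*I*√2 ≈ 29478.0 + 101.82*I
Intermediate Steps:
H = -360 + 72*I*√2 (H = (1*(-5 + √(-2 + 0)))*(-1 + 73) = (1*(-5 + √(-2)))*72 = (1*(-5 + I*√2))*72 = (-5 + I*√2)*72 = -360 + 72*I*√2 ≈ -360.0 + 101.82*I)
(21888 - (-11465 - 1*(-3515))) + H = (21888 - (-11465 - 1*(-3515))) + (-360 + 72*I*√2) = (21888 - (-11465 + 3515)) + (-360 + 72*I*√2) = (21888 - 1*(-7950)) + (-360 + 72*I*√2) = (21888 + 7950) + (-360 + 72*I*√2) = 29838 + (-360 + 72*I*√2) = 29478 + 72*I*√2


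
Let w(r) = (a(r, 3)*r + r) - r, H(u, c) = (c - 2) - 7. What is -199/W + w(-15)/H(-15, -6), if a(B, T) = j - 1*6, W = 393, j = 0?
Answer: -2557/393 ≈ -6.5064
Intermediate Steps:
a(B, T) = -6 (a(B, T) = 0 - 1*6 = 0 - 6 = -6)
H(u, c) = -9 + c (H(u, c) = (-2 + c) - 7 = -9 + c)
w(r) = -6*r (w(r) = (-6*r + r) - r = -5*r - r = -6*r)
-199/W + w(-15)/H(-15, -6) = -199/393 + (-6*(-15))/(-9 - 6) = -199*1/393 + 90/(-15) = -199/393 + 90*(-1/15) = -199/393 - 6 = -2557/393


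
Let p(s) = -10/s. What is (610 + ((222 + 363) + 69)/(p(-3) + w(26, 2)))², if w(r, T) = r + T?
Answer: 879181801/2209 ≈ 3.9800e+5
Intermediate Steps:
w(r, T) = T + r
(610 + ((222 + 363) + 69)/(p(-3) + w(26, 2)))² = (610 + ((222 + 363) + 69)/(-10/(-3) + (2 + 26)))² = (610 + (585 + 69)/(-10*(-⅓) + 28))² = (610 + 654/(10/3 + 28))² = (610 + 654/(94/3))² = (610 + 654*(3/94))² = (610 + 981/47)² = (29651/47)² = 879181801/2209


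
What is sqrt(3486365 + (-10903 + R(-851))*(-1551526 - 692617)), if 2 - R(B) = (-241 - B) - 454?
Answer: 6*sqrt(689360431) ≈ 1.5753e+5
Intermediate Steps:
R(B) = 697 + B (R(B) = 2 - ((-241 - B) - 454) = 2 - (-695 - B) = 2 + (695 + B) = 697 + B)
sqrt(3486365 + (-10903 + R(-851))*(-1551526 - 692617)) = sqrt(3486365 + (-10903 + (697 - 851))*(-1551526 - 692617)) = sqrt(3486365 + (-10903 - 154)*(-2244143)) = sqrt(3486365 - 11057*(-2244143)) = sqrt(3486365 + 24813489151) = sqrt(24816975516) = 6*sqrt(689360431)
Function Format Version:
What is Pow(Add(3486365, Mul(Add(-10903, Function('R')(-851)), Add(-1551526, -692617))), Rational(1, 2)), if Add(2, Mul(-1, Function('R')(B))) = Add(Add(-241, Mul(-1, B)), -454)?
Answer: Mul(6, Pow(689360431, Rational(1, 2))) ≈ 1.5753e+5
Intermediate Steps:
Function('R')(B) = Add(697, B) (Function('R')(B) = Add(2, Mul(-1, Add(Add(-241, Mul(-1, B)), -454))) = Add(2, Mul(-1, Add(-695, Mul(-1, B)))) = Add(2, Add(695, B)) = Add(697, B))
Pow(Add(3486365, Mul(Add(-10903, Function('R')(-851)), Add(-1551526, -692617))), Rational(1, 2)) = Pow(Add(3486365, Mul(Add(-10903, Add(697, -851)), Add(-1551526, -692617))), Rational(1, 2)) = Pow(Add(3486365, Mul(Add(-10903, -154), -2244143)), Rational(1, 2)) = Pow(Add(3486365, Mul(-11057, -2244143)), Rational(1, 2)) = Pow(Add(3486365, 24813489151), Rational(1, 2)) = Pow(24816975516, Rational(1, 2)) = Mul(6, Pow(689360431, Rational(1, 2)))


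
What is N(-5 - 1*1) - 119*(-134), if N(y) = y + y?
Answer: 15934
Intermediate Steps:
N(y) = 2*y
N(-5 - 1*1) - 119*(-134) = 2*(-5 - 1*1) - 119*(-134) = 2*(-5 - 1) + 15946 = 2*(-6) + 15946 = -12 + 15946 = 15934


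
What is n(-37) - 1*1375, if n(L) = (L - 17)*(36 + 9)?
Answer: -3805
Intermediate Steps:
n(L) = -765 + 45*L (n(L) = (-17 + L)*45 = -765 + 45*L)
n(-37) - 1*1375 = (-765 + 45*(-37)) - 1*1375 = (-765 - 1665) - 1375 = -2430 - 1375 = -3805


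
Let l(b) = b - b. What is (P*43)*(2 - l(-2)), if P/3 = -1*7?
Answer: -1806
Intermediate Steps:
l(b) = 0
P = -21 (P = 3*(-1*7) = 3*(-7) = -21)
(P*43)*(2 - l(-2)) = (-21*43)*(2 - 1*0) = -903*(2 + 0) = -903*2 = -1806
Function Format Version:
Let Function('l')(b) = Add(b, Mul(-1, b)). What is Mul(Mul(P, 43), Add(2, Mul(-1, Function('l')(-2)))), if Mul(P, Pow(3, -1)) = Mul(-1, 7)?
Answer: -1806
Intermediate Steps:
Function('l')(b) = 0
P = -21 (P = Mul(3, Mul(-1, 7)) = Mul(3, -7) = -21)
Mul(Mul(P, 43), Add(2, Mul(-1, Function('l')(-2)))) = Mul(Mul(-21, 43), Add(2, Mul(-1, 0))) = Mul(-903, Add(2, 0)) = Mul(-903, 2) = -1806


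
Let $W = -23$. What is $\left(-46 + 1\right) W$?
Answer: $1035$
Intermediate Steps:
$\left(-46 + 1\right) W = \left(-46 + 1\right) \left(-23\right) = \left(-45\right) \left(-23\right) = 1035$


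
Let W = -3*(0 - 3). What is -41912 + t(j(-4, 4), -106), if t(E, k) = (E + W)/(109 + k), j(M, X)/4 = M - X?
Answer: -125759/3 ≈ -41920.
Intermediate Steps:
W = 9 (W = -3*(-3) = 9)
j(M, X) = -4*X + 4*M (j(M, X) = 4*(M - X) = -4*X + 4*M)
t(E, k) = (9 + E)/(109 + k) (t(E, k) = (E + 9)/(109 + k) = (9 + E)/(109 + k))
-41912 + t(j(-4, 4), -106) = -41912 + (9 + (-4*4 + 4*(-4)))/(109 - 106) = -41912 + (9 + (-16 - 16))/3 = -41912 + (9 - 32)/3 = -41912 + (1/3)*(-23) = -41912 - 23/3 = -125759/3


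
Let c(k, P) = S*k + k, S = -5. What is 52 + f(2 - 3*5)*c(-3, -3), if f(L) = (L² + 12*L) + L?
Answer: 52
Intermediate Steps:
f(L) = L² + 13*L
c(k, P) = -4*k (c(k, P) = -5*k + k = -4*k)
52 + f(2 - 3*5)*c(-3, -3) = 52 + ((2 - 3*5)*(13 + (2 - 3*5)))*(-4*(-3)) = 52 + ((2 - 15)*(13 + (2 - 15)))*12 = 52 - 13*(13 - 13)*12 = 52 - 13*0*12 = 52 + 0*12 = 52 + 0 = 52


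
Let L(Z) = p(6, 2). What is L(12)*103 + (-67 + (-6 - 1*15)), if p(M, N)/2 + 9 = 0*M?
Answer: -1942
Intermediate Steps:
p(M, N) = -18 (p(M, N) = -18 + 2*(0*M) = -18 + 2*0 = -18 + 0 = -18)
L(Z) = -18
L(12)*103 + (-67 + (-6 - 1*15)) = -18*103 + (-67 + (-6 - 1*15)) = -1854 + (-67 + (-6 - 15)) = -1854 + (-67 - 21) = -1854 - 88 = -1942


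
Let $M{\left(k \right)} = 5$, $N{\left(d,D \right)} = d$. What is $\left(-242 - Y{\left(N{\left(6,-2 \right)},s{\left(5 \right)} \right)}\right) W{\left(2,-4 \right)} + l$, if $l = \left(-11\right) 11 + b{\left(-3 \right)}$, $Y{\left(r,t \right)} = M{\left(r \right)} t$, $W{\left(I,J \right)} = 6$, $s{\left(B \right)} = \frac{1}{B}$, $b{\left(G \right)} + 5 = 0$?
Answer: $-1584$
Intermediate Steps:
$b{\left(G \right)} = -5$ ($b{\left(G \right)} = -5 + 0 = -5$)
$Y{\left(r,t \right)} = 5 t$
$l = -126$ ($l = \left(-11\right) 11 - 5 = -121 - 5 = -126$)
$\left(-242 - Y{\left(N{\left(6,-2 \right)},s{\left(5 \right)} \right)}\right) W{\left(2,-4 \right)} + l = \left(-242 - \frac{5}{5}\right) 6 - 126 = \left(-242 - 5 \cdot \frac{1}{5}\right) 6 - 126 = \left(-242 - 1\right) 6 - 126 = \left(-243\right) 6 - 126 = -1458 - 126 = -1584$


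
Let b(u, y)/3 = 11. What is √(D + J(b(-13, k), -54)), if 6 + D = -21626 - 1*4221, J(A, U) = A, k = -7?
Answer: 2*I*√6455 ≈ 160.69*I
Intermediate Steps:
b(u, y) = 33 (b(u, y) = 3*11 = 33)
D = -25853 (D = -6 + (-21626 - 1*4221) = -6 + (-21626 - 4221) = -6 - 25847 = -25853)
√(D + J(b(-13, k), -54)) = √(-25853 + 33) = √(-25820) = 2*I*√6455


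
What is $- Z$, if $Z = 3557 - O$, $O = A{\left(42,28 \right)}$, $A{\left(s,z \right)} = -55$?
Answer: $-3612$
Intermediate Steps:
$O = -55$
$Z = 3612$ ($Z = 3557 - -55 = 3557 + 55 = 3612$)
$- Z = \left(-1\right) 3612 = -3612$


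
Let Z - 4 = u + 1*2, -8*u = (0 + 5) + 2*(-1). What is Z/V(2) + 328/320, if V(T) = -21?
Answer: 53/70 ≈ 0.75714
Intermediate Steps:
u = -3/8 (u = -((0 + 5) + 2*(-1))/8 = -(5 - 2)/8 = -1/8*3 = -3/8 ≈ -0.37500)
Z = 45/8 (Z = 4 + (-3/8 + 1*2) = 4 + (-3/8 + 2) = 4 + 13/8 = 45/8 ≈ 5.6250)
Z/V(2) + 328/320 = (45/8)/(-21) + 328/320 = (45/8)*(-1/21) + 328*(1/320) = -15/56 + 41/40 = 53/70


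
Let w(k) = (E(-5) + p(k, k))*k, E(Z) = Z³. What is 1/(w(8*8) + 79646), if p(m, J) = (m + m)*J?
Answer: 1/595934 ≈ 1.6780e-6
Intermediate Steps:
p(m, J) = 2*J*m (p(m, J) = (2*m)*J = 2*J*m)
w(k) = k*(-125 + 2*k²) (w(k) = ((-5)³ + 2*k*k)*k = (-125 + 2*k²)*k = k*(-125 + 2*k²))
1/(w(8*8) + 79646) = 1/((8*8)*(-125 + 2*(8*8)²) + 79646) = 1/(64*(-125 + 2*64²) + 79646) = 1/(64*(-125 + 2*4096) + 79646) = 1/(64*(-125 + 8192) + 79646) = 1/(64*8067 + 79646) = 1/(516288 + 79646) = 1/595934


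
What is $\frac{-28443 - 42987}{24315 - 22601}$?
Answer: $- \frac{35715}{857} \approx -41.674$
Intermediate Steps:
$\frac{-28443 - 42987}{24315 - 22601} = - \frac{71430}{1714} = \left(-71430\right) \frac{1}{1714} = - \frac{35715}{857}$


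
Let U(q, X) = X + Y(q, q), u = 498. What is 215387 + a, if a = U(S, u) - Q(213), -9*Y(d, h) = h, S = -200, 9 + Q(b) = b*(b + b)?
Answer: 1126604/9 ≈ 1.2518e+5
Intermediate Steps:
Q(b) = -9 + 2*b**2 (Q(b) = -9 + b*(b + b) = -9 + b*(2*b) = -9 + 2*b**2)
Y(d, h) = -h/9
U(q, X) = X - q/9
a = -811879/9 (a = (498 - 1/9*(-200)) - (-9 + 2*213**2) = (498 + 200/9) - (-9 + 2*45369) = 4682/9 - (-9 + 90738) = 4682/9 - 1*90729 = 4682/9 - 90729 = -811879/9 ≈ -90209.)
215387 + a = 215387 - 811879/9 = 1126604/9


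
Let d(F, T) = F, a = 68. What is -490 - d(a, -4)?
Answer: -558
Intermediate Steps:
-490 - d(a, -4) = -490 - 1*68 = -490 - 68 = -558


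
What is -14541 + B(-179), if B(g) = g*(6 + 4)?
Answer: -16331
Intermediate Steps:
B(g) = 10*g (B(g) = g*10 = 10*g)
-14541 + B(-179) = -14541 + 10*(-179) = -14541 - 1790 = -16331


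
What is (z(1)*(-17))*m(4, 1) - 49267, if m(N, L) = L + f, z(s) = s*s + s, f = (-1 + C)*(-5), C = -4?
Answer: -50151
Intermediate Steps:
f = 25 (f = (-1 - 4)*(-5) = -5*(-5) = 25)
z(s) = s + s**2 (z(s) = s**2 + s = s + s**2)
m(N, L) = 25 + L (m(N, L) = L + 25 = 25 + L)
(z(1)*(-17))*m(4, 1) - 49267 = ((1*(1 + 1))*(-17))*(25 + 1) - 49267 = ((1*2)*(-17))*26 - 49267 = (2*(-17))*26 - 49267 = -34*26 - 49267 = -884 - 49267 = -50151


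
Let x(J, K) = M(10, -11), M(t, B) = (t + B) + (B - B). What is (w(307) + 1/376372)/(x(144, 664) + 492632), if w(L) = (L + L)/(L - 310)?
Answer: -231092405/556237544196 ≈ -0.00041546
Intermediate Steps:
M(t, B) = B + t (M(t, B) = (B + t) + 0 = B + t)
w(L) = 2*L/(-310 + L) (w(L) = (2*L)/(-310 + L) = 2*L/(-310 + L))
x(J, K) = -1 (x(J, K) = -11 + 10 = -1)
(w(307) + 1/376372)/(x(144, 664) + 492632) = (2*307/(-310 + 307) + 1/376372)/(-1 + 492632) = (2*307/(-3) + 1/376372)/492631 = (2*307*(-⅓) + 1/376372)*(1/492631) = (-614/3 + 1/376372)*(1/492631) = -231092405/1129116*1/492631 = -231092405/556237544196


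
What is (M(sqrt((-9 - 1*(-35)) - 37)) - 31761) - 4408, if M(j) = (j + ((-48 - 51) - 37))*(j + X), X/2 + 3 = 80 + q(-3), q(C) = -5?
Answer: -55764 + 8*I*sqrt(11) ≈ -55764.0 + 26.533*I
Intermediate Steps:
X = 144 (X = -6 + 2*(80 - 5) = -6 + 2*75 = -6 + 150 = 144)
M(j) = (-136 + j)*(144 + j) (M(j) = (j + ((-48 - 51) - 37))*(j + 144) = (j + (-99 - 37))*(144 + j) = (j - 136)*(144 + j) = (-136 + j)*(144 + j))
(M(sqrt((-9 - 1*(-35)) - 37)) - 31761) - 4408 = ((-19584 + (sqrt((-9 - 1*(-35)) - 37))**2 + 8*sqrt((-9 - 1*(-35)) - 37)) - 31761) - 4408 = ((-19584 + (sqrt((-9 + 35) - 37))**2 + 8*sqrt((-9 + 35) - 37)) - 31761) - 4408 = ((-19584 + (sqrt(26 - 37))**2 + 8*sqrt(26 - 37)) - 31761) - 4408 = ((-19584 + (sqrt(-11))**2 + 8*sqrt(-11)) - 31761) - 4408 = ((-19584 + (I*sqrt(11))**2 + 8*(I*sqrt(11))) - 31761) - 4408 = ((-19584 - 11 + 8*I*sqrt(11)) - 31761) - 4408 = ((-19595 + 8*I*sqrt(11)) - 31761) - 4408 = (-51356 + 8*I*sqrt(11)) - 4408 = -55764 + 8*I*sqrt(11)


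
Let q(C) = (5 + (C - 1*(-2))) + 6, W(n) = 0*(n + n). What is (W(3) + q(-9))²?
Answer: 16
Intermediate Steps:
W(n) = 0 (W(n) = 0*(2*n) = 0)
q(C) = 13 + C (q(C) = (5 + (C + 2)) + 6 = (5 + (2 + C)) + 6 = (7 + C) + 6 = 13 + C)
(W(3) + q(-9))² = (0 + (13 - 9))² = (0 + 4)² = 4² = 16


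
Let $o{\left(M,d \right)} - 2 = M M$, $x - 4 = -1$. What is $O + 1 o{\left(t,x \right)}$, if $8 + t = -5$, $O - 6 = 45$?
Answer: $222$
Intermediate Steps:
$O = 51$ ($O = 6 + 45 = 51$)
$x = 3$ ($x = 4 - 1 = 3$)
$t = -13$ ($t = -8 - 5 = -13$)
$o{\left(M,d \right)} = 2 + M^{2}$ ($o{\left(M,d \right)} = 2 + M M = 2 + M^{2}$)
$O + 1 o{\left(t,x \right)} = 51 + 1 \left(2 + \left(-13\right)^{2}\right) = 51 + 1 \left(2 + 169\right) = 51 + 1 \cdot 171 = 51 + 171 = 222$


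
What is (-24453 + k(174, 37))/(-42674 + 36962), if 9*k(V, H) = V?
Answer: 73301/17136 ≈ 4.2776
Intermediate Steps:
k(V, H) = V/9
(-24453 + k(174, 37))/(-42674 + 36962) = (-24453 + (⅑)*174)/(-42674 + 36962) = (-24453 + 58/3)/(-5712) = -73301/3*(-1/5712) = 73301/17136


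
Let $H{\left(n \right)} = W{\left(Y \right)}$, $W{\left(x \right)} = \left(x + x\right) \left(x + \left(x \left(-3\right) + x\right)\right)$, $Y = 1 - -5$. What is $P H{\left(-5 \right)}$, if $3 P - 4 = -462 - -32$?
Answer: $10224$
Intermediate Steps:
$Y = 6$ ($Y = 1 + 5 = 6$)
$W{\left(x \right)} = - 2 x^{2}$ ($W{\left(x \right)} = 2 x \left(x + \left(- 3 x + x\right)\right) = 2 x \left(x - 2 x\right) = 2 x \left(- x\right) = - 2 x^{2}$)
$H{\left(n \right)} = -72$ ($H{\left(n \right)} = - 2 \cdot 6^{2} = \left(-2\right) 36 = -72$)
$P = -142$ ($P = \frac{4}{3} + \frac{-462 - -32}{3} = \frac{4}{3} + \frac{-462 + 32}{3} = \frac{4}{3} + \frac{1}{3} \left(-430\right) = \frac{4}{3} - \frac{430}{3} = -142$)
$P H{\left(-5 \right)} = \left(-142\right) \left(-72\right) = 10224$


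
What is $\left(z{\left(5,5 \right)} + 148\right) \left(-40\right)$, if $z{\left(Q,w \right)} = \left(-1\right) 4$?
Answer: $-5760$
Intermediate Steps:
$z{\left(Q,w \right)} = -4$
$\left(z{\left(5,5 \right)} + 148\right) \left(-40\right) = \left(-4 + 148\right) \left(-40\right) = 144 \left(-40\right) = -5760$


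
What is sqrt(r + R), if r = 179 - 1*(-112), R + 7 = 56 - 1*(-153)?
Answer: sqrt(493) ≈ 22.204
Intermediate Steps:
R = 202 (R = -7 + (56 - 1*(-153)) = -7 + (56 + 153) = -7 + 209 = 202)
r = 291 (r = 179 + 112 = 291)
sqrt(r + R) = sqrt(291 + 202) = sqrt(493)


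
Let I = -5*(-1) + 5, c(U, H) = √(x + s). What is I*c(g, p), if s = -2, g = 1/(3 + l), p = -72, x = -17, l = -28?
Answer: 10*I*√19 ≈ 43.589*I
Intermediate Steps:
g = -1/25 (g = 1/(3 - 28) = 1/(-25) = -1/25 ≈ -0.040000)
c(U, H) = I*√19 (c(U, H) = √(-17 - 2) = √(-19) = I*√19)
I = 10 (I = 5 + 5 = 10)
I*c(g, p) = 10*(I*√19) = 10*I*√19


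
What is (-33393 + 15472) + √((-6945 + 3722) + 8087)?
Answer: -17921 + 16*√19 ≈ -17851.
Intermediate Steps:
(-33393 + 15472) + √((-6945 + 3722) + 8087) = -17921 + √(-3223 + 8087) = -17921 + √4864 = -17921 + 16*√19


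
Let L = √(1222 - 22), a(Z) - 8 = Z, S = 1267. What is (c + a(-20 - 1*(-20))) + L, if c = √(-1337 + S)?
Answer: 8 + 20*√3 + I*√70 ≈ 42.641 + 8.3666*I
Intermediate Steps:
a(Z) = 8 + Z
L = 20*√3 (L = √1200 = 20*√3 ≈ 34.641)
c = I*√70 (c = √(-1337 + 1267) = √(-70) = I*√70 ≈ 8.3666*I)
(c + a(-20 - 1*(-20))) + L = (I*√70 + (8 + (-20 - 1*(-20)))) + 20*√3 = (I*√70 + (8 + (-20 + 20))) + 20*√3 = (I*√70 + (8 + 0)) + 20*√3 = (I*√70 + 8) + 20*√3 = (8 + I*√70) + 20*√3 = 8 + 20*√3 + I*√70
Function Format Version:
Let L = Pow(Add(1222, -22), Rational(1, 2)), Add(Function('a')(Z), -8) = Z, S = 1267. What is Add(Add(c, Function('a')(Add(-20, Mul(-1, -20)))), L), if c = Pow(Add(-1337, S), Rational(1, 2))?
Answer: Add(8, Mul(20, Pow(3, Rational(1, 2))), Mul(I, Pow(70, Rational(1, 2)))) ≈ Add(42.641, Mul(8.3666, I))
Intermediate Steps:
Function('a')(Z) = Add(8, Z)
L = Mul(20, Pow(3, Rational(1, 2))) (L = Pow(1200, Rational(1, 2)) = Mul(20, Pow(3, Rational(1, 2))) ≈ 34.641)
c = Mul(I, Pow(70, Rational(1, 2))) (c = Pow(Add(-1337, 1267), Rational(1, 2)) = Pow(-70, Rational(1, 2)) = Mul(I, Pow(70, Rational(1, 2))) ≈ Mul(8.3666, I))
Add(Add(c, Function('a')(Add(-20, Mul(-1, -20)))), L) = Add(Add(Mul(I, Pow(70, Rational(1, 2))), Add(8, Add(-20, Mul(-1, -20)))), Mul(20, Pow(3, Rational(1, 2)))) = Add(Add(Mul(I, Pow(70, Rational(1, 2))), Add(8, Add(-20, 20))), Mul(20, Pow(3, Rational(1, 2)))) = Add(Add(Mul(I, Pow(70, Rational(1, 2))), Add(8, 0)), Mul(20, Pow(3, Rational(1, 2)))) = Add(Add(Mul(I, Pow(70, Rational(1, 2))), 8), Mul(20, Pow(3, Rational(1, 2)))) = Add(Add(8, Mul(I, Pow(70, Rational(1, 2)))), Mul(20, Pow(3, Rational(1, 2)))) = Add(8, Mul(20, Pow(3, Rational(1, 2))), Mul(I, Pow(70, Rational(1, 2))))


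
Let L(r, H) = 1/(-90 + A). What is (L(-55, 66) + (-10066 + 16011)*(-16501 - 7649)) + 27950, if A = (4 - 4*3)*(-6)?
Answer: -6028839601/42 ≈ -1.4354e+8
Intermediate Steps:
A = 48 (A = (4 - 12)*(-6) = -8*(-6) = 48)
L(r, H) = -1/42 (L(r, H) = 1/(-90 + 48) = 1/(-42) = -1/42)
(L(-55, 66) + (-10066 + 16011)*(-16501 - 7649)) + 27950 = (-1/42 + (-10066 + 16011)*(-16501 - 7649)) + 27950 = (-1/42 + 5945*(-24150)) + 27950 = (-1/42 - 143571750) + 27950 = -6030013501/42 + 27950 = -6028839601/42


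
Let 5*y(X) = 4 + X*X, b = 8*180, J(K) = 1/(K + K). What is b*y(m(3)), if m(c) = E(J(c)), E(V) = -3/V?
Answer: 94464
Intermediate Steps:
J(K) = 1/(2*K)
m(c) = -6*c (m(c) = -3*2*c = -6*c)
b = 1440
y(X) = ⅘ + X²/5 (y(X) = (4 + X*X)/5 = (4 + X²)/5 = ⅘ + X²/5)
b*y(m(3)) = 1440*(⅘ + (-6*3)²/5) = 1440*(⅘ + (⅕)*(-18)²) = 1440*(⅘ + (⅕)*324) = 1440*(⅘ + 324/5) = 1440*(328/5) = 94464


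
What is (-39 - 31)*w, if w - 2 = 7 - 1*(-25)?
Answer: -2380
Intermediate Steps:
w = 34 (w = 2 + (7 - 1*(-25)) = 2 + (7 + 25) = 2 + 32 = 34)
(-39 - 31)*w = (-39 - 31)*34 = -70*34 = -2380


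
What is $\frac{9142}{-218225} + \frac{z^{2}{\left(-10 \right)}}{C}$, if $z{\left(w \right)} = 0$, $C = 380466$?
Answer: $- \frac{1306}{31175} \approx -0.041893$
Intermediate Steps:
$\frac{9142}{-218225} + \frac{z^{2}{\left(-10 \right)}}{C} = \frac{9142}{-218225} + \frac{0^{2}}{380466} = 9142 \left(- \frac{1}{218225}\right) + 0 \cdot \frac{1}{380466} = - \frac{1306}{31175} + 0 = - \frac{1306}{31175}$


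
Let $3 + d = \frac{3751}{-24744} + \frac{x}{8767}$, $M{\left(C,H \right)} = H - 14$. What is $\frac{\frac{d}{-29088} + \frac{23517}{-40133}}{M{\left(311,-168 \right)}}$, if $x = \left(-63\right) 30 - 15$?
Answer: $\frac{2214399862093105}{687912158520018432} \approx 0.003219$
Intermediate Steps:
$x = -1905$ ($x = -1890 - 15 = -1905$)
$M{\left(C,H \right)} = -14 + H$
$d = - \frac{730814281}{216930648}$ ($d = -3 + \left(\frac{3751}{-24744} - \frac{1905}{8767}\right) = -3 + \left(3751 \left(- \frac{1}{24744}\right) - \frac{1905}{8767}\right) = -3 - \frac{80022337}{216930648} = - \frac{730814281}{216930648} \approx -3.3689$)
$\frac{\frac{d}{-29088} + \frac{23517}{-40133}}{M{\left(311,-168 \right)}} = \frac{- \frac{730814281}{216930648 \left(-29088\right)} + \frac{23517}{-40133}}{-14 - 168} = \frac{\left(- \frac{730814281}{216930648}\right) \left(- \frac{1}{29088}\right) + 23517 \left(- \frac{1}{40133}\right)}{-182} = \left(\frac{730814281}{6310078689024} - \frac{351}{599}\right) \left(- \frac{1}{182}\right) = \left(- \frac{2214399862093105}{3779737134725376}\right) \left(- \frac{1}{182}\right) = \frac{2214399862093105}{687912158520018432}$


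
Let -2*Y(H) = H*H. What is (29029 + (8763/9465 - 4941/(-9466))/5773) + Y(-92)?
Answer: 4275299732512671/172411972790 ≈ 24797.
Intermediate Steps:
Y(H) = -H²/2 (Y(H) = -H*H/2 = -H²/2)
(29029 + (8763/9465 - 4941/(-9466))/5773) + Y(-92) = (29029 + (8763/9465 - 4941/(-9466))/5773) - ½*(-92)² = (29029 + (8763*(1/9465) - 4941*(-1/9466))*(1/5773)) - ½*8464 = (29029 + (2921/3155 + 4941/9466)*(1/5773)) - 4232 = (29029 + (43239041/29865230)*(1/5773)) - 4232 = (29029 + 43239041/172411972790) - 4232 = 5004947201359951/172411972790 - 4232 = 4275299732512671/172411972790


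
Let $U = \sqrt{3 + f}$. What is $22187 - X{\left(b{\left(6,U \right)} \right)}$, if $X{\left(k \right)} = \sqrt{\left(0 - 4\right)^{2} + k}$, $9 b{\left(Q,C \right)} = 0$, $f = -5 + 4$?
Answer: $22183$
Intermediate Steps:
$f = -1$
$U = \sqrt{2}$ ($U = \sqrt{3 - 1} = \sqrt{2} \approx 1.4142$)
$b{\left(Q,C \right)} = 0$ ($b{\left(Q,C \right)} = \frac{1}{9} \cdot 0 = 0$)
$X{\left(k \right)} = \sqrt{16 + k}$ ($X{\left(k \right)} = \sqrt{\left(-4\right)^{2} + k} = \sqrt{16 + k}$)
$22187 - X{\left(b{\left(6,U \right)} \right)} = 22187 - \sqrt{16 + 0} = 22187 - \sqrt{16} = 22187 - 4 = 22183$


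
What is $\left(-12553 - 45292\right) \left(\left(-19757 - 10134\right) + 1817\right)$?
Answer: $1623940530$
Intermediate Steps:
$\left(-12553 - 45292\right) \left(\left(-19757 - 10134\right) + 1817\right) = - 57845 \left(-29891 + 1817\right) = \left(-57845\right) \left(-28074\right) = 1623940530$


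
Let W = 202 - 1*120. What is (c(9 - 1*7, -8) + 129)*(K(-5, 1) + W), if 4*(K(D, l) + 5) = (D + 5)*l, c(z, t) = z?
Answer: 10087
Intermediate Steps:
W = 82 (W = 202 - 120 = 82)
K(D, l) = -5 + l*(5 + D)/4 (K(D, l) = -5 + ((D + 5)*l)/4 = -5 + ((5 + D)*l)/4 = -5 + (l*(5 + D))/4 = -5 + l*(5 + D)/4)
(c(9 - 1*7, -8) + 129)*(K(-5, 1) + W) = ((9 - 1*7) + 129)*((-5 + (5/4)*1 + (¼)*(-5)*1) + 82) = ((9 - 7) + 129)*((-5 + 5/4 - 5/4) + 82) = (2 + 129)*(-5 + 82) = 131*77 = 10087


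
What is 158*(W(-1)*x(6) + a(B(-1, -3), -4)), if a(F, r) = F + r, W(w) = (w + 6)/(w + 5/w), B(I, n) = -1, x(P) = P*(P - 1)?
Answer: -4740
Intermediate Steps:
x(P) = P*(-1 + P)
W(w) = (6 + w)/(w + 5/w)
158*(W(-1)*x(6) + a(B(-1, -3), -4)) = 158*((-(6 - 1)/(5 + (-1)**2))*(6*(-1 + 6)) + (-1 - 4)) = 158*((-1*5/(5 + 1))*(6*5) - 5) = 158*(-1*5/6*30 - 5) = 158*(-1*1/6*5*30 - 5) = 158*(-5/6*30 - 5) = 158*(-25 - 5) = 158*(-30) = -4740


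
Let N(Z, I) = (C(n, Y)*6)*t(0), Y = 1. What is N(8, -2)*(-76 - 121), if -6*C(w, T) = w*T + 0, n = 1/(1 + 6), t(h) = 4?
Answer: 788/7 ≈ 112.57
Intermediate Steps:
n = ⅐ (n = 1/7 = ⅐ ≈ 0.14286)
C(w, T) = -T*w/6 (C(w, T) = -(w*T + 0)/6 = -(T*w + 0)/6 = -T*w/6)
N(Z, I) = -4/7 (N(Z, I) = (-⅙*1*⅐*6)*4 = -1/42*6*4 = -⅐*4 = -4/7)
N(8, -2)*(-76 - 121) = -4*(-76 - 121)/7 = -4/7*(-197) = 788/7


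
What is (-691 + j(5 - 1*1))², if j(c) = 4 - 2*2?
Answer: 477481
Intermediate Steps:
j(c) = 0 (j(c) = 4 - 4 = 0)
(-691 + j(5 - 1*1))² = (-691 + 0)² = (-691)² = 477481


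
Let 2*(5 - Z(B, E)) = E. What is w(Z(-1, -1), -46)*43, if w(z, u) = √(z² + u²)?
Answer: 43*√8585/2 ≈ 1992.1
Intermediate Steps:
Z(B, E) = 5 - E/2
w(z, u) = √(u² + z²)
w(Z(-1, -1), -46)*43 = √((-46)² + (5 - ½*(-1))²)*43 = √(2116 + (5 + ½)²)*43 = √(2116 + (11/2)²)*43 = √(2116 + 121/4)*43 = √(8585/4)*43 = (√8585/2)*43 = 43*√8585/2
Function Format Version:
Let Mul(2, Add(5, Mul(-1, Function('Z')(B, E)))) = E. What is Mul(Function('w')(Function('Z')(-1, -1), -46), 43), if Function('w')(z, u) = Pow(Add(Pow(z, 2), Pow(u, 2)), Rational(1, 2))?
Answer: Mul(Rational(43, 2), Pow(8585, Rational(1, 2))) ≈ 1992.1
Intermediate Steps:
Function('Z')(B, E) = Add(5, Mul(Rational(-1, 2), E))
Function('w')(z, u) = Pow(Add(Pow(u, 2), Pow(z, 2)), Rational(1, 2))
Mul(Function('w')(Function('Z')(-1, -1), -46), 43) = Mul(Pow(Add(Pow(-46, 2), Pow(Add(5, Mul(Rational(-1, 2), -1)), 2)), Rational(1, 2)), 43) = Mul(Pow(Add(2116, Pow(Add(5, Rational(1, 2)), 2)), Rational(1, 2)), 43) = Mul(Pow(Add(2116, Pow(Rational(11, 2), 2)), Rational(1, 2)), 43) = Mul(Pow(Add(2116, Rational(121, 4)), Rational(1, 2)), 43) = Mul(Pow(Rational(8585, 4), Rational(1, 2)), 43) = Mul(Mul(Rational(1, 2), Pow(8585, Rational(1, 2))), 43) = Mul(Rational(43, 2), Pow(8585, Rational(1, 2)))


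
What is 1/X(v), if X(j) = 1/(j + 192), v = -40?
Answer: 152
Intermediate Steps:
X(j) = 1/(192 + j)
1/X(v) = 1/(1/(192 - 40)) = 1/(1/152) = 152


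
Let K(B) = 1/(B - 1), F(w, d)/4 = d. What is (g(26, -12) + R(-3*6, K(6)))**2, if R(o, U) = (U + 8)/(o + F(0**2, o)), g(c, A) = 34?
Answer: 232837081/202500 ≈ 1149.8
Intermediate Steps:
F(w, d) = 4*d
K(B) = 1/(-1 + B)
R(o, U) = (8 + U)/(5*o) (R(o, U) = (U + 8)/(o + 4*o) = (8 + U)/((5*o)) = (8 + U)*(1/(5*o)) = (8 + U)/(5*o))
(g(26, -12) + R(-3*6, K(6)))**2 = (34 + (8 + 1/(-1 + 6))/(5*((-3*6))))**2 = (34 + (1/5)*(8 + 1/5)/(-18))**2 = (34 + (1/5)*(-1/18)*(8 + 1/5))**2 = (34 + (1/5)*(-1/18)*(41/5))**2 = (34 - 41/450)**2 = (15259/450)**2 = 232837081/202500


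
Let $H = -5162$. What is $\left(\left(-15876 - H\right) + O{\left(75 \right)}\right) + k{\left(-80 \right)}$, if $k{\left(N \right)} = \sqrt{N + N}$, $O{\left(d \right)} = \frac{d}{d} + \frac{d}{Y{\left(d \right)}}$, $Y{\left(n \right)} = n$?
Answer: $-10712 + 4 i \sqrt{10} \approx -10712.0 + 12.649 i$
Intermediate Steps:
$O{\left(d \right)} = 2$ ($O{\left(d \right)} = \frac{d}{d} + \frac{d}{d} = 1 + 1 = 2$)
$k{\left(N \right)} = \sqrt{2} \sqrt{N}$ ($k{\left(N \right)} = \sqrt{2 N} = \sqrt{2} \sqrt{N}$)
$\left(\left(-15876 - H\right) + O{\left(75 \right)}\right) + k{\left(-80 \right)} = \left(\left(-15876 - -5162\right) + 2\right) + \sqrt{2} \sqrt{-80} = \left(\left(-15876 + 5162\right) + 2\right) + \sqrt{2} \cdot 4 i \sqrt{5} = \left(-10714 + 2\right) + 4 i \sqrt{10} = -10712 + 4 i \sqrt{10}$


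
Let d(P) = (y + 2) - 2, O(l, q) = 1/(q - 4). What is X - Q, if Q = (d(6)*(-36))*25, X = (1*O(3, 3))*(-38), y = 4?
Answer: 3638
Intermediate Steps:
O(l, q) = 1/(-4 + q)
X = 38 (X = (1/(-4 + 3))*(-38) = (1/(-1))*(-38) = (1*(-1))*(-38) = -1*(-38) = 38)
d(P) = 4 (d(P) = (4 + 2) - 2 = 6 - 2 = 4)
Q = -3600 (Q = (4*(-36))*25 = -144*25 = -3600)
X - Q = 38 - 1*(-3600) = 38 + 3600 = 3638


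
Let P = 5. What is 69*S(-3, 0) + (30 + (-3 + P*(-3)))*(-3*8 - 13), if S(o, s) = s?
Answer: -444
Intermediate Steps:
69*S(-3, 0) + (30 + (-3 + P*(-3)))*(-3*8 - 13) = 69*0 + (30 + (-3 + 5*(-3)))*(-3*8 - 13) = 0 + (30 + (-3 - 15))*(-24 - 13) = 0 + (30 - 18)*(-37) = 0 + 12*(-37) = 0 - 444 = -444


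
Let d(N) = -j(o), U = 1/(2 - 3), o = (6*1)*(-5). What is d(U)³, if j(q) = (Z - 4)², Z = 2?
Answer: -64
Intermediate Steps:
o = -30 (o = 6*(-5) = -30)
j(q) = 4 (j(q) = (2 - 4)² = (-2)² = 4)
U = -1 (U = 1/(-1) = -1)
d(N) = -4 (d(N) = -1*4 = -4)
d(U)³ = (-4)³ = -64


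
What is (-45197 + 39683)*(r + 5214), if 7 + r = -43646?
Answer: 211952646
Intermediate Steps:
r = -43653 (r = -7 - 43646 = -43653)
(-45197 + 39683)*(r + 5214) = (-45197 + 39683)*(-43653 + 5214) = -5514*(-38439) = 211952646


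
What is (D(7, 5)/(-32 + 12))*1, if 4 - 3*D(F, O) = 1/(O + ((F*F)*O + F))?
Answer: -1027/15420 ≈ -0.066602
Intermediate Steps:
D(F, O) = 4/3 - 1/(3*(F + O + O*F²)) (D(F, O) = 4/3 - 1/(3*(O + ((F*F)*O + F))) = 4/3 - 1/(3*(O + (F²*O + F))) = 4/3 - 1/(3*(O + (O*F² + F))) = 4/3 - 1/(3*(O + (F + O*F²))) = 4/3 - 1/(3*(F + O + O*F²)))
(D(7, 5)/(-32 + 12))*1 = (((-1 + 4*7 + 4*5 + 4*5*7²)/(3*(7 + 5 + 5*7²)))/(-32 + 12))*1 = (((-1 + 28 + 20 + 4*5*49)/(3*(7 + 5 + 5*49)))/(-20))*1 = -(-1 + 28 + 20 + 980)/(60*(7 + 5 + 245))*1 = -1027/(60*257)*1 = -1/20*1027/771*1 = -1027/15420*1 = -1027/15420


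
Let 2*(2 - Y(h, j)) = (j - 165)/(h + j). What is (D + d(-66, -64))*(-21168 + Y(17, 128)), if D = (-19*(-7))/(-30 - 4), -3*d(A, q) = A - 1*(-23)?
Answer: -6524803489/29580 ≈ -2.2058e+5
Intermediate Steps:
d(A, q) = -23/3 - A/3 (d(A, q) = -(A - 1*(-23))/3 = -(A + 23)/3 = -(23 + A)/3 = -23/3 - A/3)
Y(h, j) = 2 - (-165 + j)/(2*(h + j)) (Y(h, j) = 2 - (j - 165)/(2*(h + j)) = 2 - (-165 + j)/(2*(h + j)))
D = -133/34 (D = 133/(-34) = 133*(-1/34) = -133/34 ≈ -3.9118)
(D + d(-66, -64))*(-21168 + Y(17, 128)) = (-133/34 + (-23/3 - ⅓*(-66)))*(-21168 + (165 + 3*128 + 4*17)/(2*(17 + 128))) = (-133/34 + (-23/3 + 22))*(-21168 + (½)*(165 + 384 + 68)/145) = (-133/34 + 43/3)*(-21168 + (½)*(1/145)*617) = 1063*(-21168 + 617/290)/102 = (1063/102)*(-6138103/290) = -6524803489/29580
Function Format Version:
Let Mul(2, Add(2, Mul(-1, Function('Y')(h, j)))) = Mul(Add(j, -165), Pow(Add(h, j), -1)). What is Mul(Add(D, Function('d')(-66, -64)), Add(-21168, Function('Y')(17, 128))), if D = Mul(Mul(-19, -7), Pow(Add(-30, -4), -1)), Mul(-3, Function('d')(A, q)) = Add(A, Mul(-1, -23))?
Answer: Rational(-6524803489, 29580) ≈ -2.2058e+5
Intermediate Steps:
Function('d')(A, q) = Add(Rational(-23, 3), Mul(Rational(-1, 3), A)) (Function('d')(A, q) = Mul(Rational(-1, 3), Add(A, Mul(-1, -23))) = Mul(Rational(-1, 3), Add(A, 23)) = Mul(Rational(-1, 3), Add(23, A)) = Add(Rational(-23, 3), Mul(Rational(-1, 3), A)))
Function('Y')(h, j) = Add(2, Mul(Rational(-1, 2), Pow(Add(h, j), -1), Add(-165, j))) (Function('Y')(h, j) = Add(2, Mul(Rational(-1, 2), Mul(Add(j, -165), Pow(Add(h, j), -1)))) = Add(2, Mul(Rational(-1, 2), Mul(Add(-165, j), Pow(Add(h, j), -1)))) = Add(2, Mul(Rational(-1, 2), Mul(Pow(Add(h, j), -1), Add(-165, j)))) = Add(2, Mul(Rational(-1, 2), Pow(Add(h, j), -1), Add(-165, j))))
D = Rational(-133, 34) (D = Mul(133, Pow(-34, -1)) = Mul(133, Rational(-1, 34)) = Rational(-133, 34) ≈ -3.9118)
Mul(Add(D, Function('d')(-66, -64)), Add(-21168, Function('Y')(17, 128))) = Mul(Add(Rational(-133, 34), Add(Rational(-23, 3), Mul(Rational(-1, 3), -66))), Add(-21168, Mul(Rational(1, 2), Pow(Add(17, 128), -1), Add(165, Mul(3, 128), Mul(4, 17))))) = Mul(Add(Rational(-133, 34), Add(Rational(-23, 3), 22)), Add(-21168, Mul(Rational(1, 2), Pow(145, -1), Add(165, 384, 68)))) = Mul(Add(Rational(-133, 34), Rational(43, 3)), Add(-21168, Mul(Rational(1, 2), Rational(1, 145), 617))) = Mul(Rational(1063, 102), Add(-21168, Rational(617, 290))) = Mul(Rational(1063, 102), Rational(-6138103, 290)) = Rational(-6524803489, 29580)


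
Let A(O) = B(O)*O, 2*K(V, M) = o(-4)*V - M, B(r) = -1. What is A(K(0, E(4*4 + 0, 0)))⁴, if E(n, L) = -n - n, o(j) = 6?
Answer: 65536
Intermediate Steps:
E(n, L) = -2*n
K(V, M) = 3*V - M/2 (K(V, M) = (6*V - M)/2 = (-M + 6*V)/2 = 3*V - M/2)
A(O) = -O
A(K(0, E(4*4 + 0, 0)))⁴ = (-(3*0 - (-1)*(4*4 + 0)))⁴ = (-(0 - (-1)*(16 + 0)))⁴ = (-(0 - (-1)*16))⁴ = (-(0 - ½*(-32)))⁴ = (-(0 + 16))⁴ = (-1*16)⁴ = (-16)⁴ = 65536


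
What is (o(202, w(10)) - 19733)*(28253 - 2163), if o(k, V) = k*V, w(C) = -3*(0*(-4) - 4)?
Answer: -451591810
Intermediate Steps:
w(C) = 12 (w(C) = -3*(0 - 4) = -3*(-4) = 12)
o(k, V) = V*k
(o(202, w(10)) - 19733)*(28253 - 2163) = (12*202 - 19733)*(28253 - 2163) = (2424 - 19733)*26090 = -17309*26090 = -451591810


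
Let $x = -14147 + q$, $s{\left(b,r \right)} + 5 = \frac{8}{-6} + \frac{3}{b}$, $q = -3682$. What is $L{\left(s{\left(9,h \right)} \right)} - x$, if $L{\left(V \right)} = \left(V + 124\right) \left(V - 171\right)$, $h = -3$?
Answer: $-3057$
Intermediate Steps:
$s{\left(b,r \right)} = - \frac{19}{3} + \frac{3}{b}$ ($s{\left(b,r \right)} = -5 + \left(\frac{8}{-6} + \frac{3}{b}\right) = -5 + \left(8 \left(- \frac{1}{6}\right) + \frac{3}{b}\right) = -5 - \left(\frac{4}{3} - \frac{3}{b}\right) = - \frac{19}{3} + \frac{3}{b}$)
$x = -17829$ ($x = -14147 - 3682 = -17829$)
$L{\left(V \right)} = \left(-171 + V\right) \left(124 + V\right)$ ($L{\left(V \right)} = \left(124 + V\right) \left(-171 + V\right) = \left(-171 + V\right) \left(124 + V\right)$)
$L{\left(s{\left(9,h \right)} \right)} - x = \left(-21204 + \left(- \frac{19}{3} + \frac{3}{9}\right)^{2} - 47 \left(- \frac{19}{3} + \frac{3}{9}\right)\right) - -17829 = \left(-21204 + \left(- \frac{19}{3} + 3 \cdot \frac{1}{9}\right)^{2} - 47 \left(- \frac{19}{3} + 3 \cdot \frac{1}{9}\right)\right) + 17829 = \left(-21204 + \left(- \frac{19}{3} + \frac{1}{3}\right)^{2} - 47 \left(- \frac{19}{3} + \frac{1}{3}\right)\right) + 17829 = \left(-21204 + \left(-6\right)^{2} - -282\right) + 17829 = \left(-21204 + 36 + 282\right) + 17829 = -20886 + 17829 = -3057$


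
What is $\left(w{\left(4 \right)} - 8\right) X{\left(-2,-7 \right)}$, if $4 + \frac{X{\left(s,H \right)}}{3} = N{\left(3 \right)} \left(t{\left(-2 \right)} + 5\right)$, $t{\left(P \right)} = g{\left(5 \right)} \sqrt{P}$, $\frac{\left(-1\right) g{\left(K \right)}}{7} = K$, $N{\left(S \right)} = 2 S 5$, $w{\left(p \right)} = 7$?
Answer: $-438 + 3150 i \sqrt{2} \approx -438.0 + 4454.8 i$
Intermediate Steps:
$N{\left(S \right)} = 10 S$
$g{\left(K \right)} = - 7 K$
$t{\left(P \right)} = - 35 \sqrt{P}$ ($t{\left(P \right)} = \left(-7\right) 5 \sqrt{P} = - 35 \sqrt{P}$)
$X{\left(s,H \right)} = 438 - 3150 i \sqrt{2}$ ($X{\left(s,H \right)} = -12 + 3 \cdot 10 \cdot 3 \left(- 35 \sqrt{-2} + 5\right) = -12 + 3 \cdot 30 \left(- 35 i \sqrt{2} + 5\right) = -12 + 3 \cdot 30 \left(5 - 35 i \sqrt{2}\right) = -12 + 3 \left(150 - 1050 i \sqrt{2}\right) = -12 + \left(450 - 3150 i \sqrt{2}\right) = 438 - 3150 i \sqrt{2}$)
$\left(w{\left(4 \right)} - 8\right) X{\left(-2,-7 \right)} = \left(7 - 8\right) \left(438 - 3150 i \sqrt{2}\right) = - (438 - 3150 i \sqrt{2}) = -438 + 3150 i \sqrt{2}$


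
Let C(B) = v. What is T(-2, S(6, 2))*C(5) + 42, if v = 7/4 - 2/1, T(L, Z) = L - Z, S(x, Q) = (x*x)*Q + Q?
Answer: 61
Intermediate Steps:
S(x, Q) = Q + Q*x² (S(x, Q) = x²*Q + Q = Q*x² + Q = Q + Q*x²)
v = -¼ (v = 7*(¼) - 2*1 = 7/4 - 2 = -¼ ≈ -0.25000)
C(B) = -¼
T(-2, S(6, 2))*C(5) + 42 = (-2 - 2*(1 + 6²))*(-¼) + 42 = (-2 - 2*(1 + 36))*(-¼) + 42 = (-2 - 2*37)*(-¼) + 42 = (-2 - 1*74)*(-¼) + 42 = (-2 - 74)*(-¼) + 42 = -76*(-¼) + 42 = 19 + 42 = 61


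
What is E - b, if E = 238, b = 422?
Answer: -184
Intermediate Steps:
E - b = 238 - 1*422 = 238 - 422 = -184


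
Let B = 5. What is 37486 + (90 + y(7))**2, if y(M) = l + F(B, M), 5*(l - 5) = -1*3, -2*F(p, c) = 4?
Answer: 1150594/25 ≈ 46024.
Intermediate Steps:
F(p, c) = -2 (F(p, c) = -1/2*4 = -2)
l = 22/5 (l = 5 + (-1*3)/5 = 5 + (1/5)*(-3) = 5 - 3/5 = 22/5 ≈ 4.4000)
y(M) = 12/5 (y(M) = 22/5 - 2 = 12/5)
37486 + (90 + y(7))**2 = 37486 + (90 + 12/5)**2 = 37486 + (462/5)**2 = 37486 + 213444/25 = 1150594/25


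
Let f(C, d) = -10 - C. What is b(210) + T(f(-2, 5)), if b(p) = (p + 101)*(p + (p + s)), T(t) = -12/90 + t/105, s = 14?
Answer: 14172248/105 ≈ 1.3497e+5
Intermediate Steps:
T(t) = -2/15 + t/105 (T(t) = -12*1/90 + t*(1/105) = -2/15 + t/105)
b(p) = (14 + 2*p)*(101 + p) (b(p) = (p + 101)*(p + (p + 14)) = (101 + p)*(p + (14 + p)) = (101 + p)*(14 + 2*p) = (14 + 2*p)*(101 + p))
b(210) + T(f(-2, 5)) = (1414 + 2*210² + 216*210) + (-2/15 + (-10 - 1*(-2))/105) = (1414 + 2*44100 + 45360) + (-2/15 + (-10 + 2)/105) = (1414 + 88200 + 45360) + (-2/15 + (1/105)*(-8)) = 134974 + (-2/15 - 8/105) = 134974 - 22/105 = 14172248/105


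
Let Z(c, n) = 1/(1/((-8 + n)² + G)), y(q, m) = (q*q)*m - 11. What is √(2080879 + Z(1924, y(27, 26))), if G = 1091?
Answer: √360616195 ≈ 18990.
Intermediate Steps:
y(q, m) = -11 + m*q² (y(q, m) = q²*m - 11 = m*q² - 11 = -11 + m*q²)
Z(c, n) = 1091 + (-8 + n)² (Z(c, n) = 1/(1/((-8 + n)² + 1091)) = 1/(1/(1091 + (-8 + n)²)) = 1091 + (-8 + n)²)
√(2080879 + Z(1924, y(27, 26))) = √(2080879 + (1091 + (-8 + (-11 + 26*27²))²)) = √(2080879 + (1091 + (-8 + (-11 + 26*729))²)) = √(2080879 + (1091 + (-8 + (-11 + 18954))²)) = √(2080879 + (1091 + (-8 + 18943)²)) = √(2080879 + (1091 + 18935²)) = √(2080879 + (1091 + 358534225)) = √(2080879 + 358535316) = √360616195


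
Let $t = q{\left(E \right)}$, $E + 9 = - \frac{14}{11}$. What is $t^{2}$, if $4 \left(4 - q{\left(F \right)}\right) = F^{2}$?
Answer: $\frac{117353889}{234256} \approx 500.96$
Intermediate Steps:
$E = - \frac{113}{11}$ ($E = -9 - \frac{14}{11} = - \frac{113}{11} \approx -10.273$)
$q{\left(F \right)} = 4 - \frac{F^{2}}{4}$
$t = - \frac{10833}{484}$ ($t = 4 - \frac{\left(- \frac{113}{11}\right)^{2}}{4} = 4 - \frac{12769}{484} = - \frac{10833}{484} \approx -22.382$)
$t^{2} = \left(- \frac{10833}{484}\right)^{2} = \frac{117353889}{234256}$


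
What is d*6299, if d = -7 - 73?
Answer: -503920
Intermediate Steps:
d = -80
d*6299 = -80*6299 = -503920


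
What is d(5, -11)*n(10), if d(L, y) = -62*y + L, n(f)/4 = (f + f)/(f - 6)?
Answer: 13740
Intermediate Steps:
n(f) = 8*f/(-6 + f) (n(f) = 4*((f + f)/(f - 6)) = 4*((2*f)/(-6 + f)) = 4*(2*f/(-6 + f)) = 8*f/(-6 + f))
d(L, y) = L - 62*y
d(5, -11)*n(10) = (5 - 62*(-11))*(8*10/(-6 + 10)) = (5 + 682)*(8*10/4) = 687*(8*10*(1/4)) = 687*20 = 13740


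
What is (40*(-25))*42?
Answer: -42000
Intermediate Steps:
(40*(-25))*42 = -1000*42 = -42000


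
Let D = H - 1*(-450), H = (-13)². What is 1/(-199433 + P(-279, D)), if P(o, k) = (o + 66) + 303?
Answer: -1/199343 ≈ -5.0165e-6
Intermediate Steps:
H = 169
D = 619 (D = 169 - 1*(-450) = 169 + 450 = 619)
P(o, k) = 369 + o (P(o, k) = (66 + o) + 303 = 369 + o)
1/(-199433 + P(-279, D)) = 1/(-199433 + (369 - 279)) = 1/(-199433 + 90) = 1/(-199343) = -1/199343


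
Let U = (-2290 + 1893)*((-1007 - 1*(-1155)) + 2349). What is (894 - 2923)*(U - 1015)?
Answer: 2013425396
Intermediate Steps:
U = -991309 (U = -397*((-1007 + 1155) + 2349) = -397*(148 + 2349) = -397*2497 = -991309)
(894 - 2923)*(U - 1015) = (894 - 2923)*(-991309 - 1015) = -2029*(-992324) = 2013425396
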